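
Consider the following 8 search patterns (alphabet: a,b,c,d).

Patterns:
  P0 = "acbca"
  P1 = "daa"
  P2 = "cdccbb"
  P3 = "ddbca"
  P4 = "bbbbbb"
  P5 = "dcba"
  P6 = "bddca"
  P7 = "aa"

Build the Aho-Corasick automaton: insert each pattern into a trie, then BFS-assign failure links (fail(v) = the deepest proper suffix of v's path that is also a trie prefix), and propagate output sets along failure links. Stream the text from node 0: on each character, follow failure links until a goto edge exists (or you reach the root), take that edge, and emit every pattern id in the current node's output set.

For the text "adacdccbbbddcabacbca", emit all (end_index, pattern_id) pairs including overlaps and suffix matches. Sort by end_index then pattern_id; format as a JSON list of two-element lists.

Build:
Trie nodes:
  n0 'ε': a→1 b→19 c→9 d→6
  n1 'a': a→32 c→2
  n2 'ac': b→3
  n3 'acb': c→4
  n4 'acbc': a→5
  n5 'acbca': ·  ←P0
  n6 'd': a→7 c→25 d→15
  n7 'da': a→8
  n8 'daa': ·  ←P1
  n9 'c': d→10
  n10 'cd': c→11
  n11 'cdc': c→12
  n12 'cdcc': b→13
  n13 'cdccb': b→14
  n14 'cdccbb': ·  ←P2
  n15 'dd': b→16
  n16 'ddb': c→17
  n17 'ddbc': a→18
  n18 'ddbca': ·  ←P3
  n19 'b': b→20 d→28
  n20 'bb': b→21
  n21 'bbb': b→22
  n22 'bbbb': b→23
  n23 'bbbbb': b→24
  n24 'bbbbbb': ·  ←P4
  n25 'dc': b→26
  n26 'dcb': a→27
  n27 'dcba': ·  ←P5
  n28 'bd': d→29
  n29 'bdd': c→30
  n30 'bddc': a→31
  n31 'bddca': ·  ←P6
  n32 'aa': ·  ←P7

Failure links (BFS by depth):
  fail(1) 'a': from fail(0)=0 chase 'a': 0 ⇒ 0;  out=∅∪out(0)=∅
  fail(6) 'd': from fail(0)=0 chase 'd': 0 ⇒ 0;  out=∅∪out(0)=∅
  fail(9) 'c': from fail(0)=0 chase 'c': 0 ⇒ 0;  out=∅∪out(0)=∅
  fail(19) 'b': from fail(0)=0 chase 'b': 0 ⇒ 0;  out=∅∪out(0)=∅
  fail(2) 'ac': from fail(1)=0 chase 'c': 0 ⇒ 9;  out=∅∪out(9)=∅
  fail(7) 'da': from fail(6)=0 chase 'a': 0 ⇒ 1;  out=∅∪out(1)=∅
  fail(10) 'cd': from fail(9)=0 chase 'd': 0 ⇒ 6;  out=∅∪out(6)=∅
  fail(15) 'dd': from fail(6)=0 chase 'd': 0 ⇒ 6;  out=∅∪out(6)=∅
  fail(20) 'bb': from fail(19)=0 chase 'b': 0 ⇒ 19;  out=∅∪out(19)=∅
  fail(25) 'dc': from fail(6)=0 chase 'c': 0 ⇒ 9;  out=∅∪out(9)=∅
  fail(28) 'bd': from fail(19)=0 chase 'd': 0 ⇒ 6;  out=∅∪out(6)=∅
  fail(32) 'aa': from fail(1)=0 chase 'a': 0 ⇒ 1;  out={7}∪out(1)={7}
  fail(3) 'acb': from fail(2)=9 chase 'b': 9→0 ⇒ 19;  out=∅∪out(19)=∅
  fail(8) 'daa': from fail(7)=1 chase 'a': 1 ⇒ 32;  out={1}∪out(32)={1,7}
  fail(11) 'cdc': from fail(10)=6 chase 'c': 6 ⇒ 25;  out=∅∪out(25)=∅
  fail(16) 'ddb': from fail(15)=6 chase 'b': 6→0 ⇒ 19;  out=∅∪out(19)=∅
  fail(21) 'bbb': from fail(20)=19 chase 'b': 19 ⇒ 20;  out=∅∪out(20)=∅
  fail(26) 'dcb': from fail(25)=9 chase 'b': 9→0 ⇒ 19;  out=∅∪out(19)=∅
  fail(29) 'bdd': from fail(28)=6 chase 'd': 6 ⇒ 15;  out=∅∪out(15)=∅
  fail(4) 'acbc': from fail(3)=19 chase 'c': 19→0 ⇒ 9;  out=∅∪out(9)=∅
  fail(12) 'cdcc': from fail(11)=25 chase 'c': 25→9→0 ⇒ 9;  out=∅∪out(9)=∅
  fail(17) 'ddbc': from fail(16)=19 chase 'c': 19→0 ⇒ 9;  out=∅∪out(9)=∅
  fail(22) 'bbbb': from fail(21)=20 chase 'b': 20 ⇒ 21;  out=∅∪out(21)=∅
  fail(27) 'dcba': from fail(26)=19 chase 'a': 19→0 ⇒ 1;  out={5}∪out(1)={5}
  fail(30) 'bddc': from fail(29)=15 chase 'c': 15→6 ⇒ 25;  out=∅∪out(25)=∅
  fail(5) 'acbca': from fail(4)=9 chase 'a': 9→0 ⇒ 1;  out={0}∪out(1)={0}
  fail(13) 'cdccb': from fail(12)=9 chase 'b': 9→0 ⇒ 19;  out=∅∪out(19)=∅
  fail(18) 'ddbca': from fail(17)=9 chase 'a': 9→0 ⇒ 1;  out={3}∪out(1)={3}
  fail(23) 'bbbbb': from fail(22)=21 chase 'b': 21 ⇒ 22;  out=∅∪out(22)=∅
  fail(31) 'bddca': from fail(30)=25 chase 'a': 25→9→0 ⇒ 1;  out={6}∪out(1)={6}
  fail(14) 'cdccbb': from fail(13)=19 chase 'b': 19 ⇒ 20;  out={2}∪out(20)={2}
  fail(24) 'bbbbbb': from fail(23)=22 chase 'b': 22 ⇒ 23;  out={4}∪out(23)={4}

Text stream:
pos 0 'a': at 1
pos 1 'd': at 6 ·f
pos 2 'a': at 7
pos 3 'c': at 2 ·f
pos 4 'd': at 10 ·f
pos 5 'c': at 11
pos 6 'c': at 12
pos 7 'b': at 13
pos 8 'b': at 14  ** P2@[3:8]
pos 9 'b': at 21 ·f
pos 10 'd': at 28 ·f
pos 11 'd': at 29
pos 12 'c': at 30
pos 13 'a': at 31  ** P6@[9:13]
pos 14 'b': at 19 ·f
pos 15 'a': at 1 ·f
pos 16 'c': at 2
pos 17 'b': at 3
pos 18 'c': at 4
pos 19 'a': at 5  ** P0@[15:19]

Result: [[8,2],[13,6],[19,0]]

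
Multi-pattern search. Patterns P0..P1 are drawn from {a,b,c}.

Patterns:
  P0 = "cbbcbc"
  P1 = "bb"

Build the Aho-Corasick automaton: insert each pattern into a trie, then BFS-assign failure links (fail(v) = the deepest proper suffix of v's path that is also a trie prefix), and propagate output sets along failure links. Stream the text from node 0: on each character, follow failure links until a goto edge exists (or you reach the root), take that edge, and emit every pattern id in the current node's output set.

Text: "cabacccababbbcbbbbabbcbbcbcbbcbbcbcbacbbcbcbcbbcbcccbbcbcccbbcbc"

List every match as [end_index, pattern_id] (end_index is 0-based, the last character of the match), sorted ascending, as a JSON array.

Construct AC machine:
Trie nodes:
  n0 'ε': b→7 c→1
  n1 'c': b→2
  n2 'cb': b→3
  n3 'cbb': c→4
  n4 'cbbc': b→5
  n5 'cbbcb': c→6
  n6 'cbbcbc': ·  [P0 ends]
  n7 'b': b→8
  n8 'bb': ·  [P1 ends]

Failure links (BFS by depth):
  fail(1) 'c': from fail(0)=0 chase 'c': 0 ⇒ 0;  out=∅∪out(0)=∅
  fail(7) 'b': from fail(0)=0 chase 'b': 0 ⇒ 0;  out=∅∪out(0)=∅
  fail(2) 'cb': from fail(1)=0 chase 'b': 0 ⇒ 7;  out=∅∪out(7)=∅
  fail(8) 'bb': from fail(7)=0 chase 'b': 0 ⇒ 7;  out={1}∪out(7)={1}
  fail(3) 'cbb': from fail(2)=7 chase 'b': 7 ⇒ 8;  out=∅∪out(8)={1}
  fail(4) 'cbbc': from fail(3)=8 chase 'c': 8→7→0 ⇒ 1;  out=∅∪out(1)=∅
  fail(5) 'cbbcb': from fail(4)=1 chase 'b': 1 ⇒ 2;  out=∅∪out(2)=∅
  fail(6) 'cbbcbc': from fail(5)=2 chase 'c': 2→7→0 ⇒ 1;  out={0}∪out(1)={0}

Scan:
pos 0 'c': at 1
pos 1 'a': at 0 ·f
pos 2 'b': at 7
pos 3 'a': at 0 ·f
pos 4 'c': at 1
pos 5 'c': at 1 ·f
pos 6 'c': at 1 ·f
pos 7 'a': at 0 ·f
pos 8 'b': at 7
pos 9 'a': at 0 ·f
pos 10 'b': at 7
pos 11 'b': at 8  → match P1@[10:11]
pos 12 'b': at 8 ·f  → match P1@[11:12]
pos 13 'c': at 1 ·f
pos 14 'b': at 2
pos 15 'b': at 3  → match P1@[14:15]
pos 16 'b': at 8 ·f  → match P1@[15:16]
pos 17 'b': at 8 ·f  → match P1@[16:17]
pos 18 'a': at 0 ·f
pos 19 'b': at 7
pos 20 'b': at 8  → match P1@[19:20]
pos 21 'c': at 1 ·f
pos 22 'b': at 2
pos 23 'b': at 3  → match P1@[22:23]
pos 24 'c': at 4
pos 25 'b': at 5
pos 26 'c': at 6  → match P0@[21:26]
pos 27 'b': at 2 ·f
pos 28 'b': at 3  → match P1@[27:28]
pos 29 'c': at 4
pos 30 'b': at 5
pos 31 'b': at 3 ·f  → match P1@[30:31]
pos 32 'c': at 4
pos 33 'b': at 5
pos 34 'c': at 6  → match P0@[29:34]
pos 35 'b': at 2 ·f
pos 36 'a': at 0 ·f
pos 37 'c': at 1
pos 38 'b': at 2
pos 39 'b': at 3  → match P1@[38:39]
pos 40 'c': at 4
pos 41 'b': at 5
pos 42 'c': at 6  → match P0@[37:42]
pos 43 'b': at 2 ·f
pos 44 'c': at 1 ·f
pos 45 'b': at 2
pos 46 'b': at 3  → match P1@[45:46]
pos 47 'c': at 4
pos 48 'b': at 5
pos 49 'c': at 6  → match P0@[44:49]
pos 50 'c': at 1 ·f
pos 51 'c': at 1 ·f
pos 52 'b': at 2
pos 53 'b': at 3  → match P1@[52:53]
pos 54 'c': at 4
pos 55 'b': at 5
pos 56 'c': at 6  → match P0@[51:56]
pos 57 'c': at 1 ·f
pos 58 'c': at 1 ·f
pos 59 'b': at 2
pos 60 'b': at 3  → match P1@[59:60]
pos 61 'c': at 4
pos 62 'b': at 5
pos 63 'c': at 6  → match P0@[58:63]

All matches (sorted): [[11,1],[12,1],[15,1],[16,1],[17,1],[20,1],[23,1],[26,0],[28,1],[31,1],[34,0],[39,1],[42,0],[46,1],[49,0],[53,1],[56,0],[60,1],[63,0]]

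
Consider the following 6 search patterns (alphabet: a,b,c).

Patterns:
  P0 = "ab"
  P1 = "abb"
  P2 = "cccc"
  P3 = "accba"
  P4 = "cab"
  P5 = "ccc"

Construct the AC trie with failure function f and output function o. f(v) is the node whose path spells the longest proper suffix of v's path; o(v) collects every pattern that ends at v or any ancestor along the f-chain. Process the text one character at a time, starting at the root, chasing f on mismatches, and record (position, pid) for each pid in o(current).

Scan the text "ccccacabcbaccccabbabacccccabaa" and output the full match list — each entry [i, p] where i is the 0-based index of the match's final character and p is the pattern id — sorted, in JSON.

Build automaton:
Trie nodes:
  n0 'ε': a→1 c→4
  n1 'a': b→2 c→8
  n2 'ab': b→3  ←P0
  n3 'abb': ·  ←P1
  n4 'c': a→12 c→5
  n5 'cc': c→6
  n6 'ccc': c→7  ←P5
  n7 'cccc': ·  ←P2
  n8 'ac': c→9
  n9 'acc': b→10
  n10 'accb': a→11
  n11 'accba': ·  ←P3
  n12 'ca': b→13
  n13 'cab': ·  ←P4

BFS fail/out derivation:
  fail(1) 'a': from fail(0)=0 chase 'a': 0 ⇒ 0;  out=∅∪out(0)=∅
  fail(4) 'c': from fail(0)=0 chase 'c': 0 ⇒ 0;  out=∅∪out(0)=∅
  fail(2) 'ab': from fail(1)=0 chase 'b': 0 ⇒ 0;  out={0}∪out(0)={0}
  fail(5) 'cc': from fail(4)=0 chase 'c': 0 ⇒ 4;  out=∅∪out(4)=∅
  fail(8) 'ac': from fail(1)=0 chase 'c': 0 ⇒ 4;  out=∅∪out(4)=∅
  fail(12) 'ca': from fail(4)=0 chase 'a': 0 ⇒ 1;  out=∅∪out(1)=∅
  fail(3) 'abb': from fail(2)=0 chase 'b': 0 ⇒ 0;  out={1}∪out(0)={1}
  fail(6) 'ccc': from fail(5)=4 chase 'c': 4 ⇒ 5;  out={5}∪out(5)={5}
  fail(9) 'acc': from fail(8)=4 chase 'c': 4 ⇒ 5;  out=∅∪out(5)=∅
  fail(13) 'cab': from fail(12)=1 chase 'b': 1 ⇒ 2;  out={4}∪out(2)={0,4}
  fail(7) 'cccc': from fail(6)=5 chase 'c': 5 ⇒ 6;  out={2}∪out(6)={2,5}
  fail(10) 'accb': from fail(9)=5 chase 'b': 5→4→0 ⇒ 0;  out=∅∪out(0)=∅
  fail(11) 'accba': from fail(10)=0 chase 'a': 0 ⇒ 1;  out={3}∪out(1)={3}

Run:
[0] read 'c'  n0⇒n4
[1] read 'c'  n4⇒n5
[2] read 'c'  n5⇒n6  ** P5@[0:2]
[3] read 'c'  n6⇒n7  ** P2@[0:3],P5@[1:3]
[4] read 'a'  n7⇒n12 (via fail)
[5] read 'c'  n12⇒n8 (via fail)
[6] read 'a'  n8⇒n12 (via fail)
[7] read 'b'  n12⇒n13  ** P0@[6:7],P4@[5:7]
[8] read 'c'  n13⇒n4 (via fail)
[9] read 'b'  n4⇒n0 (via fail)
[10] read 'a'  n0⇒n1
[11] read 'c'  n1⇒n8
[12] read 'c'  n8⇒n9
[13] read 'c'  n9⇒n6 (via fail)  ** P5@[11:13]
[14] read 'c'  n6⇒n7  ** P2@[11:14],P5@[12:14]
[15] read 'a'  n7⇒n12 (via fail)
[16] read 'b'  n12⇒n13  ** P0@[15:16],P4@[14:16]
[17] read 'b'  n13⇒n3 (via fail)  ** P1@[15:17]
[18] read 'a'  n3⇒n1 (via fail)
[19] read 'b'  n1⇒n2  ** P0@[18:19]
[20] read 'a'  n2⇒n1 (via fail)
[21] read 'c'  n1⇒n8
[22] read 'c'  n8⇒n9
[23] read 'c'  n9⇒n6 (via fail)  ** P5@[21:23]
[24] read 'c'  n6⇒n7  ** P2@[21:24],P5@[22:24]
[25] read 'c'  n7⇒n7 (via fail)  ** P2@[22:25],P5@[23:25]
[26] read 'a'  n7⇒n12 (via fail)
[27] read 'b'  n12⇒n13  ** P0@[26:27],P4@[25:27]
[28] read 'a'  n13⇒n1 (via fail)
[29] read 'a'  n1⇒n1 (via fail)

Result: [[2,5],[3,2],[3,5],[7,0],[7,4],[13,5],[14,2],[14,5],[16,0],[16,4],[17,1],[19,0],[23,5],[24,2],[24,5],[25,2],[25,5],[27,0],[27,4]]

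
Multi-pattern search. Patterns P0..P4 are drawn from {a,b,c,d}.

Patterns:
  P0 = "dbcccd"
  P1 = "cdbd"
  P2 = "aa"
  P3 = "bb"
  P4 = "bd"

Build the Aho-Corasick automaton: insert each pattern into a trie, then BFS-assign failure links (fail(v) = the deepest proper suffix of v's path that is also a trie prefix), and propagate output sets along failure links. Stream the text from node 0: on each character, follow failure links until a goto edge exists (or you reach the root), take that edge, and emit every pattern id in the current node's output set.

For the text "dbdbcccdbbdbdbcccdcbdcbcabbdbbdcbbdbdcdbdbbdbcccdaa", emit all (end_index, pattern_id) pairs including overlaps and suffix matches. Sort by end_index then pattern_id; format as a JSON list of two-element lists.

Build:
Trie nodes:
  0='ε' goto a→11 b→13 c→7 d→1
  1='d' goto b→2
  2='db' goto c→3
  3='dbc' goto c→4
  4='dbcc' goto c→5
  5='dbccc' goto d→6
  6='dbcccd' goto ·  ←P0
  7='c' goto d→8
  8='cd' goto b→9
  9='cdb' goto d→10
  10='cdbd' goto ·  ←P1
  11='a' goto a→12
  12='aa' goto ·  ←P2
  13='b' goto b→14 d→15
  14='bb' goto ·  ←P3
  15='bd' goto ·  ←P4

Failure links (BFS by depth):
  n1('d'): parent n0 fail=0; on 'd' 0 → fail=0;  out ∅∪∅=∅
  n7('c'): parent n0 fail=0; on 'c' 0 → fail=0;  out ∅∪∅=∅
  n11('a'): parent n0 fail=0; on 'a' 0 → fail=0;  out ∅∪∅=∅
  n13('b'): parent n0 fail=0; on 'b' 0 → fail=0;  out ∅∪∅=∅
  n2('db'): parent n1 fail=0; on 'b' 0 → fail=13;  out ∅∪∅=∅
  n8('cd'): parent n7 fail=0; on 'd' 0 → fail=1;  out ∅∪∅=∅
  n12('aa'): parent n11 fail=0; on 'a' 0 → fail=11;  out {2}∪∅={2}
  n14('bb'): parent n13 fail=0; on 'b' 0 → fail=13;  out {3}∪∅={3}
  n15('bd'): parent n13 fail=0; on 'd' 0 → fail=1;  out {4}∪∅={4}
  n3('dbc'): parent n2 fail=13; on 'c' 13→0 → fail=7;  out ∅∪∅=∅
  n9('cdb'): parent n8 fail=1; on 'b' 1 → fail=2;  out ∅∪∅=∅
  n4('dbcc'): parent n3 fail=7; on 'c' 7→0 → fail=7;  out ∅∪∅=∅
  n10('cdbd'): parent n9 fail=2; on 'd' 2→13 → fail=15;  out {1}∪{4}={1,4}
  n5('dbccc'): parent n4 fail=7; on 'c' 7→0 → fail=7;  out ∅∪∅=∅
  n6('dbcccd'): parent n5 fail=7; on 'd' 7 → fail=8;  out {0}∪∅={0}

Run:
i=0 'd': node 0→1
i=1 'b': node 1→2
i=2 'd': node 2→15 ·f  ** P4@[1:2]
i=3 'b': node 15→2 ·f
i=4 'c': node 2→3
i=5 'c': node 3→4
i=6 'c': node 4→5
i=7 'd': node 5→6  ** P0@[2:7]
i=8 'b': node 6→9 ·f
i=9 'b': node 9→14 ·f  ** P3@[8:9]
i=10 'd': node 14→15 ·f  ** P4@[9:10]
i=11 'b': node 15→2 ·f
i=12 'd': node 2→15 ·f  ** P4@[11:12]
i=13 'b': node 15→2 ·f
i=14 'c': node 2→3
i=15 'c': node 3→4
i=16 'c': node 4→5
i=17 'd': node 5→6  ** P0@[12:17]
i=18 'c': node 6→7 ·f
i=19 'b': node 7→13 ·f
i=20 'd': node 13→15  ** P4@[19:20]
i=21 'c': node 15→7 ·f
i=22 'b': node 7→13 ·f
i=23 'c': node 13→7 ·f
i=24 'a': node 7→11 ·f
i=25 'b': node 11→13 ·f
i=26 'b': node 13→14  ** P3@[25:26]
i=27 'd': node 14→15 ·f  ** P4@[26:27]
i=28 'b': node 15→2 ·f
i=29 'b': node 2→14 ·f  ** P3@[28:29]
i=30 'd': node 14→15 ·f  ** P4@[29:30]
i=31 'c': node 15→7 ·f
i=32 'b': node 7→13 ·f
i=33 'b': node 13→14  ** P3@[32:33]
i=34 'd': node 14→15 ·f  ** P4@[33:34]
i=35 'b': node 15→2 ·f
i=36 'd': node 2→15 ·f  ** P4@[35:36]
i=37 'c': node 15→7 ·f
i=38 'd': node 7→8
i=39 'b': node 8→9
i=40 'd': node 9→10  ** P1@[37:40],P4@[39:40]
i=41 'b': node 10→2 ·f
i=42 'b': node 2→14 ·f  ** P3@[41:42]
i=43 'd': node 14→15 ·f  ** P4@[42:43]
i=44 'b': node 15→2 ·f
i=45 'c': node 2→3
i=46 'c': node 3→4
i=47 'c': node 4→5
i=48 'd': node 5→6  ** P0@[43:48]
i=49 'a': node 6→11 ·f
i=50 'a': node 11→12  ** P2@[49:50]

Matches: [[2,4],[7,0],[9,3],[10,4],[12,4],[17,0],[20,4],[26,3],[27,4],[29,3],[30,4],[33,3],[34,4],[36,4],[40,1],[40,4],[42,3],[43,4],[48,0],[50,2]]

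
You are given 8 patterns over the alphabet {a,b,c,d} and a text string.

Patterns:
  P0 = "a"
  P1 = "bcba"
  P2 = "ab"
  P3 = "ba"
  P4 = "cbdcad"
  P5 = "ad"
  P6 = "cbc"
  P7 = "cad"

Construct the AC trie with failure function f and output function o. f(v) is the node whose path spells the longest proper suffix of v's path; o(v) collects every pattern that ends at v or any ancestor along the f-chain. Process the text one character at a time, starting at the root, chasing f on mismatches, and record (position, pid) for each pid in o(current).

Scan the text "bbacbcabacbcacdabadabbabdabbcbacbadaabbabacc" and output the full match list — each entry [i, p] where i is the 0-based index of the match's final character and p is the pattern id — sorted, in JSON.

Build:
Trie (insert patterns):
  n0 'ε': a→1 b→2 c→8
  n1 'a': b→6 d→14  ←P0
  n2 'b': a→7 c→3
  n3 'bc': b→4
  n4 'bcb': a→5
  n5 'bcba': ·  ←P1
  n6 'ab': ·  ←P2
  n7 'ba': ·  ←P3
  n8 'c': a→16 b→9
  n9 'cb': c→15 d→10
  n10 'cbd': c→11
  n11 'cbdc': a→12
  n12 'cbdca': d→13
  n13 'cbdcad': ·  ←P4
  n14 'ad': ·  ←P5
  n15 'cbc': ·  ←P6
  n16 'ca': d→17
  n17 'cad': ·  ←P7

Failure links (BFS by depth):
  n1('a'): parent n0 fail=0; on 'a' 0 → fail=0;  out {0}∪∅={0}
  n2('b'): parent n0 fail=0; on 'b' 0 → fail=0;  out ∅∪∅=∅
  n8('c'): parent n0 fail=0; on 'c' 0 → fail=0;  out ∅∪∅=∅
  n3('bc'): parent n2 fail=0; on 'c' 0 → fail=8;  out ∅∪∅=∅
  n6('ab'): parent n1 fail=0; on 'b' 0 → fail=2;  out {2}∪∅={2}
  n7('ba'): parent n2 fail=0; on 'a' 0 → fail=1;  out {3}∪{0}={0,3}
  n9('cb'): parent n8 fail=0; on 'b' 0 → fail=2;  out ∅∪∅=∅
  n14('ad'): parent n1 fail=0; on 'd' 0 → fail=0;  out {5}∪∅={5}
  n16('ca'): parent n8 fail=0; on 'a' 0 → fail=1;  out ∅∪{0}={0}
  n4('bcb'): parent n3 fail=8; on 'b' 8 → fail=9;  out ∅∪∅=∅
  n10('cbd'): parent n9 fail=2; on 'd' 2→0 → fail=0;  out ∅∪∅=∅
  n15('cbc'): parent n9 fail=2; on 'c' 2 → fail=3;  out {6}∪∅={6}
  n17('cad'): parent n16 fail=1; on 'd' 1 → fail=14;  out {7}∪{5}={5,7}
  n5('bcba'): parent n4 fail=9; on 'a' 9→2 → fail=7;  out {1}∪{0,3}={0,1,3}
  n11('cbdc'): parent n10 fail=0; on 'c' 0 → fail=8;  out ∅∪∅=∅
  n12('cbdca'): parent n11 fail=8; on 'a' 8 → fail=16;  out ∅∪{0}={0}
  n13('cbdcad'): parent n12 fail=16; on 'd' 16 → fail=17;  out {4}∪{5,7}={4,5,7}

Scan:
pos 0 'b': at 2
pos 1 'b': at 2 ·f
pos 2 'a': at 7  emit P0@[2:2],P3@[1:2]
pos 3 'c': at 8 ·f
pos 4 'b': at 9
pos 5 'c': at 15  emit P6@[3:5]
pos 6 'a': at 16 ·f  emit P0@[6:6]
pos 7 'b': at 6 ·f  emit P2@[6:7]
pos 8 'a': at 7 ·f  emit P0@[8:8],P3@[7:8]
pos 9 'c': at 8 ·f
pos 10 'b': at 9
pos 11 'c': at 15  emit P6@[9:11]
pos 12 'a': at 16 ·f  emit P0@[12:12]
pos 13 'c': at 8 ·f
pos 14 'd': at 0 ·f
pos 15 'a': at 1  emit P0@[15:15]
pos 16 'b': at 6  emit P2@[15:16]
pos 17 'a': at 7 ·f  emit P0@[17:17],P3@[16:17]
pos 18 'd': at 14 ·f  emit P5@[17:18]
pos 19 'a': at 1 ·f  emit P0@[19:19]
pos 20 'b': at 6  emit P2@[19:20]
pos 21 'b': at 2 ·f
pos 22 'a': at 7  emit P0@[22:22],P3@[21:22]
pos 23 'b': at 6 ·f  emit P2@[22:23]
pos 24 'd': at 0 ·f
pos 25 'a': at 1  emit P0@[25:25]
pos 26 'b': at 6  emit P2@[25:26]
pos 27 'b': at 2 ·f
pos 28 'c': at 3
pos 29 'b': at 4
pos 30 'a': at 5  emit P0@[30:30],P1@[27:30],P3@[29:30]
pos 31 'c': at 8 ·f
pos 32 'b': at 9
pos 33 'a': at 7 ·f  emit P0@[33:33],P3@[32:33]
pos 34 'd': at 14 ·f  emit P5@[33:34]
pos 35 'a': at 1 ·f  emit P0@[35:35]
pos 36 'a': at 1 ·f  emit P0@[36:36]
pos 37 'b': at 6  emit P2@[36:37]
pos 38 'b': at 2 ·f
pos 39 'a': at 7  emit P0@[39:39],P3@[38:39]
pos 40 'b': at 6 ·f  emit P2@[39:40]
pos 41 'a': at 7 ·f  emit P0@[41:41],P3@[40:41]
pos 42 'c': at 8 ·f
pos 43 'c': at 8 ·f

Result: [[2,0],[2,3],[5,6],[6,0],[7,2],[8,0],[8,3],[11,6],[12,0],[15,0],[16,2],[17,0],[17,3],[18,5],[19,0],[20,2],[22,0],[22,3],[23,2],[25,0],[26,2],[30,0],[30,1],[30,3],[33,0],[33,3],[34,5],[35,0],[36,0],[37,2],[39,0],[39,3],[40,2],[41,0],[41,3]]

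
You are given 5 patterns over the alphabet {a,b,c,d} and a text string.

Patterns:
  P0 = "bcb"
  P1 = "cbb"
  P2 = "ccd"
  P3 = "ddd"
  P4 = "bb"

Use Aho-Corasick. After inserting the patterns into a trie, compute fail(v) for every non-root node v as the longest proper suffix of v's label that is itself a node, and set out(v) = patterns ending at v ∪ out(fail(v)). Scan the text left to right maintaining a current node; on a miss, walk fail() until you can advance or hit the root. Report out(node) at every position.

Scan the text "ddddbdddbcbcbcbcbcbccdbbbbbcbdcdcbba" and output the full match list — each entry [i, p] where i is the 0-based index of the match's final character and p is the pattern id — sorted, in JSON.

Build automaton:
Trie nodes:
  n0 'ε': b→1 c→4 d→9
  n1 'b': b→12 c→2
  n2 'bc': b→3
  n3 'bcb': ·  ←P0
  n4 'c': b→5 c→7
  n5 'cb': b→6
  n6 'cbb': ·  ←P1
  n7 'cc': d→8
  n8 'ccd': ·  ←P2
  n9 'd': d→10
  n10 'dd': d→11
  n11 'ddd': ·  ←P3
  n12 'bb': ·  ←P4

BFS fail/out derivation:
  n1('b'): parent n0 fail=0; on 'b' 0 → fail=0;  out ∅∪∅=∅
  n4('c'): parent n0 fail=0; on 'c' 0 → fail=0;  out ∅∪∅=∅
  n9('d'): parent n0 fail=0; on 'd' 0 → fail=0;  out ∅∪∅=∅
  n2('bc'): parent n1 fail=0; on 'c' 0 → fail=4;  out ∅∪∅=∅
  n5('cb'): parent n4 fail=0; on 'b' 0 → fail=1;  out ∅∪∅=∅
  n7('cc'): parent n4 fail=0; on 'c' 0 → fail=4;  out ∅∪∅=∅
  n10('dd'): parent n9 fail=0; on 'd' 0 → fail=9;  out ∅∪∅=∅
  n12('bb'): parent n1 fail=0; on 'b' 0 → fail=1;  out {4}∪∅={4}
  n3('bcb'): parent n2 fail=4; on 'b' 4 → fail=5;  out {0}∪∅={0}
  n6('cbb'): parent n5 fail=1; on 'b' 1 → fail=12;  out {1}∪{4}={1,4}
  n8('ccd'): parent n7 fail=4; on 'd' 4→0 → fail=9;  out {2}∪∅={2}
  n11('ddd'): parent n10 fail=9; on 'd' 9 → fail=10;  out {3}∪∅={3}

Run:
pos 0 'd': at 9
pos 1 'd': at 10
pos 2 'd': at 11  ** P3@[0:2]
pos 3 'd': at 11 (fail-walked)  ** P3@[1:3]
pos 4 'b': at 1 (fail-walked)
pos 5 'd': at 9 (fail-walked)
pos 6 'd': at 10
pos 7 'd': at 11  ** P3@[5:7]
pos 8 'b': at 1 (fail-walked)
pos 9 'c': at 2
pos 10 'b': at 3  ** P0@[8:10]
pos 11 'c': at 2 (fail-walked)
pos 12 'b': at 3  ** P0@[10:12]
pos 13 'c': at 2 (fail-walked)
pos 14 'b': at 3  ** P0@[12:14]
pos 15 'c': at 2 (fail-walked)
pos 16 'b': at 3  ** P0@[14:16]
pos 17 'c': at 2 (fail-walked)
pos 18 'b': at 3  ** P0@[16:18]
pos 19 'c': at 2 (fail-walked)
pos 20 'c': at 7 (fail-walked)
pos 21 'd': at 8  ** P2@[19:21]
pos 22 'b': at 1 (fail-walked)
pos 23 'b': at 12  ** P4@[22:23]
pos 24 'b': at 12 (fail-walked)  ** P4@[23:24]
pos 25 'b': at 12 (fail-walked)  ** P4@[24:25]
pos 26 'b': at 12 (fail-walked)  ** P4@[25:26]
pos 27 'c': at 2 (fail-walked)
pos 28 'b': at 3  ** P0@[26:28]
pos 29 'd': at 9 (fail-walked)
pos 30 'c': at 4 (fail-walked)
pos 31 'd': at 9 (fail-walked)
pos 32 'c': at 4 (fail-walked)
pos 33 'b': at 5
pos 34 'b': at 6  ** P1@[32:34],P4@[33:34]
pos 35 'a': at 0 (fail-walked)

All matches (sorted): [[2,3],[3,3],[7,3],[10,0],[12,0],[14,0],[16,0],[18,0],[21,2],[23,4],[24,4],[25,4],[26,4],[28,0],[34,1],[34,4]]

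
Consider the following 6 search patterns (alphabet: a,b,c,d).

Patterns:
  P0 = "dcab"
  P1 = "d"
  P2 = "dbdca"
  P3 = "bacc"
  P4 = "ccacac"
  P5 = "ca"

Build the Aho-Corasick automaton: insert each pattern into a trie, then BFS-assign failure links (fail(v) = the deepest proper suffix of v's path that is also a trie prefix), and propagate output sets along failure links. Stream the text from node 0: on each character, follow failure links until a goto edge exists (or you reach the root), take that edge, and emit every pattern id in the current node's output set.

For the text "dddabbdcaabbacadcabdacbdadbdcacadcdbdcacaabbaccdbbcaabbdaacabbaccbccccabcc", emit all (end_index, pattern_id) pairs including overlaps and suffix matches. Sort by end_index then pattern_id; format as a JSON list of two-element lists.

Build automaton:
Trie (insert patterns):
  0='ε' goto b→9 c→13 d→1
  1='d' goto b→5 c→2  [P1 ends]
  2='dc' goto a→3
  3='dca' goto b→4
  4='dcab' goto ·  [P0 ends]
  5='db' goto d→6
  6='dbd' goto c→7
  7='dbdc' goto a→8
  8='dbdca' goto ·  [P2 ends]
  9='b' goto a→10
  10='ba' goto c→11
  11='bac' goto c→12
  12='bacc' goto ·  [P3 ends]
  13='c' goto a→19 c→14
  14='cc' goto a→15
  15='cca' goto c→16
  16='ccac' goto a→17
  17='ccaca' goto c→18
  18='ccacac' goto ·  [P4 ends]
  19='ca' goto ·  [P5 ends]

Failure links (BFS by depth):
  fail(1) 'd': from fail(0)=0 chase 'd': 0 ⇒ 0;  out={1}∪out(0)={1}
  fail(9) 'b': from fail(0)=0 chase 'b': 0 ⇒ 0;  out=∅∪out(0)=∅
  fail(13) 'c': from fail(0)=0 chase 'c': 0 ⇒ 0;  out=∅∪out(0)=∅
  fail(2) 'dc': from fail(1)=0 chase 'c': 0 ⇒ 13;  out=∅∪out(13)=∅
  fail(5) 'db': from fail(1)=0 chase 'b': 0 ⇒ 9;  out=∅∪out(9)=∅
  fail(10) 'ba': from fail(9)=0 chase 'a': 0 ⇒ 0;  out=∅∪out(0)=∅
  fail(14) 'cc': from fail(13)=0 chase 'c': 0 ⇒ 13;  out=∅∪out(13)=∅
  fail(19) 'ca': from fail(13)=0 chase 'a': 0 ⇒ 0;  out={5}∪out(0)={5}
  fail(3) 'dca': from fail(2)=13 chase 'a': 13 ⇒ 19;  out=∅∪out(19)={5}
  fail(6) 'dbd': from fail(5)=9 chase 'd': 9→0 ⇒ 1;  out=∅∪out(1)={1}
  fail(11) 'bac': from fail(10)=0 chase 'c': 0 ⇒ 13;  out=∅∪out(13)=∅
  fail(15) 'cca': from fail(14)=13 chase 'a': 13 ⇒ 19;  out=∅∪out(19)={5}
  fail(4) 'dcab': from fail(3)=19 chase 'b': 19→0 ⇒ 9;  out={0}∪out(9)={0}
  fail(7) 'dbdc': from fail(6)=1 chase 'c': 1 ⇒ 2;  out=∅∪out(2)=∅
  fail(12) 'bacc': from fail(11)=13 chase 'c': 13 ⇒ 14;  out={3}∪out(14)={3}
  fail(16) 'ccac': from fail(15)=19 chase 'c': 19→0 ⇒ 13;  out=∅∪out(13)=∅
  fail(8) 'dbdca': from fail(7)=2 chase 'a': 2 ⇒ 3;  out={2}∪out(3)={2,5}
  fail(17) 'ccaca': from fail(16)=13 chase 'a': 13 ⇒ 19;  out=∅∪out(19)={5}
  fail(18) 'ccacac': from fail(17)=19 chase 'c': 19→0 ⇒ 13;  out={4}∪out(13)={4}

Run:
[0] read 'd'  n0⇒n1  emit P1@[0:0]
[1] read 'd'  n1⇒n1 (fail-walked)  emit P1@[1:1]
[2] read 'd'  n1⇒n1 (fail-walked)  emit P1@[2:2]
[3] read 'a'  n1⇒n0 (fail-walked)
[4] read 'b'  n0⇒n9
[5] read 'b'  n9⇒n9 (fail-walked)
[6] read 'd'  n9⇒n1 (fail-walked)  emit P1@[6:6]
[7] read 'c'  n1⇒n2
[8] read 'a'  n2⇒n3  emit P5@[7:8]
[9] read 'a'  n3⇒n0 (fail-walked)
[10] read 'b'  n0⇒n9
[11] read 'b'  n9⇒n9 (fail-walked)
[12] read 'a'  n9⇒n10
[13] read 'c'  n10⇒n11
[14] read 'a'  n11⇒n19 (fail-walked)  emit P5@[13:14]
[15] read 'd'  n19⇒n1 (fail-walked)  emit P1@[15:15]
[16] read 'c'  n1⇒n2
[17] read 'a'  n2⇒n3  emit P5@[16:17]
[18] read 'b'  n3⇒n4  emit P0@[15:18]
[19] read 'd'  n4⇒n1 (fail-walked)  emit P1@[19:19]
[20] read 'a'  n1⇒n0 (fail-walked)
[21] read 'c'  n0⇒n13
[22] read 'b'  n13⇒n9 (fail-walked)
[23] read 'd'  n9⇒n1 (fail-walked)  emit P1@[23:23]
[24] read 'a'  n1⇒n0 (fail-walked)
[25] read 'd'  n0⇒n1  emit P1@[25:25]
[26] read 'b'  n1⇒n5
[27] read 'd'  n5⇒n6  emit P1@[27:27]
[28] read 'c'  n6⇒n7
[29] read 'a'  n7⇒n8  emit P2@[25:29],P5@[28:29]
[30] read 'c'  n8⇒n13 (fail-walked)
[31] read 'a'  n13⇒n19  emit P5@[30:31]
[32] read 'd'  n19⇒n1 (fail-walked)  emit P1@[32:32]
[33] read 'c'  n1⇒n2
[34] read 'd'  n2⇒n1 (fail-walked)  emit P1@[34:34]
[35] read 'b'  n1⇒n5
[36] read 'd'  n5⇒n6  emit P1@[36:36]
[37] read 'c'  n6⇒n7
[38] read 'a'  n7⇒n8  emit P2@[34:38],P5@[37:38]
[39] read 'c'  n8⇒n13 (fail-walked)
[40] read 'a'  n13⇒n19  emit P5@[39:40]
[41] read 'a'  n19⇒n0 (fail-walked)
[42] read 'b'  n0⇒n9
[43] read 'b'  n9⇒n9 (fail-walked)
[44] read 'a'  n9⇒n10
[45] read 'c'  n10⇒n11
[46] read 'c'  n11⇒n12  emit P3@[43:46]
[47] read 'd'  n12⇒n1 (fail-walked)  emit P1@[47:47]
[48] read 'b'  n1⇒n5
[49] read 'b'  n5⇒n9 (fail-walked)
[50] read 'c'  n9⇒n13 (fail-walked)
[51] read 'a'  n13⇒n19  emit P5@[50:51]
[52] read 'a'  n19⇒n0 (fail-walked)
[53] read 'b'  n0⇒n9
[54] read 'b'  n9⇒n9 (fail-walked)
[55] read 'd'  n9⇒n1 (fail-walked)  emit P1@[55:55]
[56] read 'a'  n1⇒n0 (fail-walked)
[57] read 'a'  n0⇒n0
[58] read 'c'  n0⇒n13
[59] read 'a'  n13⇒n19  emit P5@[58:59]
[60] read 'b'  n19⇒n9 (fail-walked)
[61] read 'b'  n9⇒n9 (fail-walked)
[62] read 'a'  n9⇒n10
[63] read 'c'  n10⇒n11
[64] read 'c'  n11⇒n12  emit P3@[61:64]
[65] read 'b'  n12⇒n9 (fail-walked)
[66] read 'c'  n9⇒n13 (fail-walked)
[67] read 'c'  n13⇒n14
[68] read 'c'  n14⇒n14 (fail-walked)
[69] read 'c'  n14⇒n14 (fail-walked)
[70] read 'a'  n14⇒n15  emit P5@[69:70]
[71] read 'b'  n15⇒n9 (fail-walked)
[72] read 'c'  n9⇒n13 (fail-walked)
[73] read 'c'  n13⇒n14

Matches: [[0,1],[1,1],[2,1],[6,1],[8,5],[14,5],[15,1],[17,5],[18,0],[19,1],[23,1],[25,1],[27,1],[29,2],[29,5],[31,5],[32,1],[34,1],[36,1],[38,2],[38,5],[40,5],[46,3],[47,1],[51,5],[55,1],[59,5],[64,3],[70,5]]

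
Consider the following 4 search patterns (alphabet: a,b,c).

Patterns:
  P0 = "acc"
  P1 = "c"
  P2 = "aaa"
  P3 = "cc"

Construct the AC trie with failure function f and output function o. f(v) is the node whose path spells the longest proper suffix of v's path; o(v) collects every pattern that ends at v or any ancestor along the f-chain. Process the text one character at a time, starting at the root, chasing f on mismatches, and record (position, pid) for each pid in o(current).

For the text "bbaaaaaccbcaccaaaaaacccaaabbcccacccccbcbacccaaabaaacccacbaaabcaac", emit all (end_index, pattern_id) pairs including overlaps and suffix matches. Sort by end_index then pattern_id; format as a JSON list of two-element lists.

Build automaton:
Trie nodes:
  n0 'ε': a→1 c→4
  n1 'a': a→5 c→2
  n2 'ac': c→3
  n3 'acc': ·  [P0 ends]
  n4 'c': c→7  [P1 ends]
  n5 'aa': a→6
  n6 'aaa': ·  [P2 ends]
  n7 'cc': ·  [P3 ends]

BFS fail/out derivation:
  fail(1) 'a': from fail(0)=0 chase 'a': 0 ⇒ 0;  out=∅∪out(0)=∅
  fail(4) 'c': from fail(0)=0 chase 'c': 0 ⇒ 0;  out={1}∪out(0)={1}
  fail(2) 'ac': from fail(1)=0 chase 'c': 0 ⇒ 4;  out=∅∪out(4)={1}
  fail(5) 'aa': from fail(1)=0 chase 'a': 0 ⇒ 1;  out=∅∪out(1)=∅
  fail(7) 'cc': from fail(4)=0 chase 'c': 0 ⇒ 4;  out={3}∪out(4)={1,3}
  fail(3) 'acc': from fail(2)=4 chase 'c': 4 ⇒ 7;  out={0}∪out(7)={0,1,3}
  fail(6) 'aaa': from fail(5)=1 chase 'a': 1 ⇒ 5;  out={2}∪out(5)={2}

Run:
pos 0 'b': at 0
pos 1 'b': at 0
pos 2 'a': at 1
pos 3 'a': at 5
pos 4 'a': at 6  → match P2@[2:4]
pos 5 'a': at 6 (fail-walked)  → match P2@[3:5]
pos 6 'a': at 6 (fail-walked)  → match P2@[4:6]
pos 7 'c': at 2 (fail-walked)  → match P1@[7:7]
pos 8 'c': at 3  → match P0@[6:8],P1@[8:8],P3@[7:8]
pos 9 'b': at 0 (fail-walked)
pos 10 'c': at 4  → match P1@[10:10]
pos 11 'a': at 1 (fail-walked)
pos 12 'c': at 2  → match P1@[12:12]
pos 13 'c': at 3  → match P0@[11:13],P1@[13:13],P3@[12:13]
pos 14 'a': at 1 (fail-walked)
pos 15 'a': at 5
pos 16 'a': at 6  → match P2@[14:16]
pos 17 'a': at 6 (fail-walked)  → match P2@[15:17]
pos 18 'a': at 6 (fail-walked)  → match P2@[16:18]
pos 19 'a': at 6 (fail-walked)  → match P2@[17:19]
pos 20 'c': at 2 (fail-walked)  → match P1@[20:20]
pos 21 'c': at 3  → match P0@[19:21],P1@[21:21],P3@[20:21]
pos 22 'c': at 7 (fail-walked)  → match P1@[22:22],P3@[21:22]
pos 23 'a': at 1 (fail-walked)
pos 24 'a': at 5
pos 25 'a': at 6  → match P2@[23:25]
pos 26 'b': at 0 (fail-walked)
pos 27 'b': at 0
pos 28 'c': at 4  → match P1@[28:28]
pos 29 'c': at 7  → match P1@[29:29],P3@[28:29]
pos 30 'c': at 7 (fail-walked)  → match P1@[30:30],P3@[29:30]
pos 31 'a': at 1 (fail-walked)
pos 32 'c': at 2  → match P1@[32:32]
pos 33 'c': at 3  → match P0@[31:33],P1@[33:33],P3@[32:33]
pos 34 'c': at 7 (fail-walked)  → match P1@[34:34],P3@[33:34]
pos 35 'c': at 7 (fail-walked)  → match P1@[35:35],P3@[34:35]
pos 36 'c': at 7 (fail-walked)  → match P1@[36:36],P3@[35:36]
pos 37 'b': at 0 (fail-walked)
pos 38 'c': at 4  → match P1@[38:38]
pos 39 'b': at 0 (fail-walked)
pos 40 'a': at 1
pos 41 'c': at 2  → match P1@[41:41]
pos 42 'c': at 3  → match P0@[40:42],P1@[42:42],P3@[41:42]
pos 43 'c': at 7 (fail-walked)  → match P1@[43:43],P3@[42:43]
pos 44 'a': at 1 (fail-walked)
pos 45 'a': at 5
pos 46 'a': at 6  → match P2@[44:46]
pos 47 'b': at 0 (fail-walked)
pos 48 'a': at 1
pos 49 'a': at 5
pos 50 'a': at 6  → match P2@[48:50]
pos 51 'c': at 2 (fail-walked)  → match P1@[51:51]
pos 52 'c': at 3  → match P0@[50:52],P1@[52:52],P3@[51:52]
pos 53 'c': at 7 (fail-walked)  → match P1@[53:53],P3@[52:53]
pos 54 'a': at 1 (fail-walked)
pos 55 'c': at 2  → match P1@[55:55]
pos 56 'b': at 0 (fail-walked)
pos 57 'a': at 1
pos 58 'a': at 5
pos 59 'a': at 6  → match P2@[57:59]
pos 60 'b': at 0 (fail-walked)
pos 61 'c': at 4  → match P1@[61:61]
pos 62 'a': at 1 (fail-walked)
pos 63 'a': at 5
pos 64 'c': at 2 (fail-walked)  → match P1@[64:64]

All matches (sorted): [[4,2],[5,2],[6,2],[7,1],[8,0],[8,1],[8,3],[10,1],[12,1],[13,0],[13,1],[13,3],[16,2],[17,2],[18,2],[19,2],[20,1],[21,0],[21,1],[21,3],[22,1],[22,3],[25,2],[28,1],[29,1],[29,3],[30,1],[30,3],[32,1],[33,0],[33,1],[33,3],[34,1],[34,3],[35,1],[35,3],[36,1],[36,3],[38,1],[41,1],[42,0],[42,1],[42,3],[43,1],[43,3],[46,2],[50,2],[51,1],[52,0],[52,1],[52,3],[53,1],[53,3],[55,1],[59,2],[61,1],[64,1]]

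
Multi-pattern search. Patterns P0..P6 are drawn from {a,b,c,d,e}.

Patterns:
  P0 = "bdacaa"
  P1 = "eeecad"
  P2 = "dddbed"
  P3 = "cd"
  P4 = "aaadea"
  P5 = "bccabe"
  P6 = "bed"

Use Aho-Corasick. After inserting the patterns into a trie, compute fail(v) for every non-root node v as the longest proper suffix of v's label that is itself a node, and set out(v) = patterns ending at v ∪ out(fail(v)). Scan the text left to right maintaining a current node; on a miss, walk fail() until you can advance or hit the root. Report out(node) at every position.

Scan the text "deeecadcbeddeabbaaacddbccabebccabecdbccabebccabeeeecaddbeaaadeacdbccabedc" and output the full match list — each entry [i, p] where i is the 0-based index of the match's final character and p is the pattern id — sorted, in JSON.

Construct AC machine:
Trie (insert patterns):
  0='ε' goto a→21 b→1 c→19 d→13 e→7
  1='b' goto c→27 d→2 e→32
  2='bd' goto a→3
  3='bda' goto c→4
  4='bdac' goto a→5
  5='bdaca' goto a→6
  6='bdacaa' goto ·  ←P0
  7='e' goto e→8
  8='ee' goto e→9
  9='eee' goto c→10
  10='eeec' goto a→11
  11='eeeca' goto d→12
  12='eeecad' goto ·  ←P1
  13='d' goto d→14
  14='dd' goto d→15
  15='ddd' goto b→16
  16='dddb' goto e→17
  17='dddbe' goto d→18
  18='dddbed' goto ·  ←P2
  19='c' goto d→20
  20='cd' goto ·  ←P3
  21='a' goto a→22
  22='aa' goto a→23
  23='aaa' goto d→24
  24='aaad' goto e→25
  25='aaade' goto a→26
  26='aaadea' goto ·  ←P4
  27='bc' goto c→28
  28='bcc' goto a→29
  29='bcca' goto b→30
  30='bccab' goto e→31
  31='bccabe' goto ·  ←P5
  32='be' goto d→33
  33='bed' goto ·  ←P6

Failure links (BFS by depth):
  fail(1) 'b': from fail(0)=0 chase 'b': 0 ⇒ 0;  out=∅∪out(0)=∅
  fail(7) 'e': from fail(0)=0 chase 'e': 0 ⇒ 0;  out=∅∪out(0)=∅
  fail(13) 'd': from fail(0)=0 chase 'd': 0 ⇒ 0;  out=∅∪out(0)=∅
  fail(19) 'c': from fail(0)=0 chase 'c': 0 ⇒ 0;  out=∅∪out(0)=∅
  fail(21) 'a': from fail(0)=0 chase 'a': 0 ⇒ 0;  out=∅∪out(0)=∅
  fail(2) 'bd': from fail(1)=0 chase 'd': 0 ⇒ 13;  out=∅∪out(13)=∅
  fail(8) 'ee': from fail(7)=0 chase 'e': 0 ⇒ 7;  out=∅∪out(7)=∅
  fail(14) 'dd': from fail(13)=0 chase 'd': 0 ⇒ 13;  out=∅∪out(13)=∅
  fail(20) 'cd': from fail(19)=0 chase 'd': 0 ⇒ 13;  out={3}∪out(13)={3}
  fail(22) 'aa': from fail(21)=0 chase 'a': 0 ⇒ 21;  out=∅∪out(21)=∅
  fail(27) 'bc': from fail(1)=0 chase 'c': 0 ⇒ 19;  out=∅∪out(19)=∅
  fail(32) 'be': from fail(1)=0 chase 'e': 0 ⇒ 7;  out=∅∪out(7)=∅
  fail(3) 'bda': from fail(2)=13 chase 'a': 13→0 ⇒ 21;  out=∅∪out(21)=∅
  fail(9) 'eee': from fail(8)=7 chase 'e': 7 ⇒ 8;  out=∅∪out(8)=∅
  fail(15) 'ddd': from fail(14)=13 chase 'd': 13 ⇒ 14;  out=∅∪out(14)=∅
  fail(23) 'aaa': from fail(22)=21 chase 'a': 21 ⇒ 22;  out=∅∪out(22)=∅
  fail(28) 'bcc': from fail(27)=19 chase 'c': 19→0 ⇒ 19;  out=∅∪out(19)=∅
  fail(33) 'bed': from fail(32)=7 chase 'd': 7→0 ⇒ 13;  out={6}∪out(13)={6}
  fail(4) 'bdac': from fail(3)=21 chase 'c': 21→0 ⇒ 19;  out=∅∪out(19)=∅
  fail(10) 'eeec': from fail(9)=8 chase 'c': 8→7→0 ⇒ 19;  out=∅∪out(19)=∅
  fail(16) 'dddb': from fail(15)=14 chase 'b': 14→13→0 ⇒ 1;  out=∅∪out(1)=∅
  fail(24) 'aaad': from fail(23)=22 chase 'd': 22→21→0 ⇒ 13;  out=∅∪out(13)=∅
  fail(29) 'bcca': from fail(28)=19 chase 'a': 19→0 ⇒ 21;  out=∅∪out(21)=∅
  fail(5) 'bdaca': from fail(4)=19 chase 'a': 19→0 ⇒ 21;  out=∅∪out(21)=∅
  fail(11) 'eeeca': from fail(10)=19 chase 'a': 19→0 ⇒ 21;  out=∅∪out(21)=∅
  fail(17) 'dddbe': from fail(16)=1 chase 'e': 1 ⇒ 32;  out=∅∪out(32)=∅
  fail(25) 'aaade': from fail(24)=13 chase 'e': 13→0 ⇒ 7;  out=∅∪out(7)=∅
  fail(30) 'bccab': from fail(29)=21 chase 'b': 21→0 ⇒ 1;  out=∅∪out(1)=∅
  fail(6) 'bdacaa': from fail(5)=21 chase 'a': 21 ⇒ 22;  out={0}∪out(22)={0}
  fail(12) 'eeecad': from fail(11)=21 chase 'd': 21→0 ⇒ 13;  out={1}∪out(13)={1}
  fail(18) 'dddbed': from fail(17)=32 chase 'd': 32 ⇒ 33;  out={2}∪out(33)={2,6}
  fail(26) 'aaadea': from fail(25)=7 chase 'a': 7→0 ⇒ 21;  out={4}∪out(21)={4}
  fail(31) 'bccabe': from fail(30)=1 chase 'e': 1 ⇒ 32;  out={5}∪out(32)={5}

Run:
i=0 'd': node 0→13
i=1 'e': node 13→7 (via fail)
i=2 'e': node 7→8
i=3 'e': node 8→9
i=4 'c': node 9→10
i=5 'a': node 10→11
i=6 'd': node 11→12  ** P1@[1:6]
i=7 'c': node 12→19 (via fail)
i=8 'b': node 19→1 (via fail)
i=9 'e': node 1→32
i=10 'd': node 32→33  ** P6@[8:10]
i=11 'd': node 33→14 (via fail)
i=12 'e': node 14→7 (via fail)
i=13 'a': node 7→21 (via fail)
i=14 'b': node 21→1 (via fail)
i=15 'b': node 1→1 (via fail)
i=16 'a': node 1→21 (via fail)
i=17 'a': node 21→22
i=18 'a': node 22→23
i=19 'c': node 23→19 (via fail)
i=20 'd': node 19→20  ** P3@[19:20]
i=21 'd': node 20→14 (via fail)
i=22 'b': node 14→1 (via fail)
i=23 'c': node 1→27
i=24 'c': node 27→28
i=25 'a': node 28→29
i=26 'b': node 29→30
i=27 'e': node 30→31  ** P5@[22:27]
i=28 'b': node 31→1 (via fail)
i=29 'c': node 1→27
i=30 'c': node 27→28
i=31 'a': node 28→29
i=32 'b': node 29→30
i=33 'e': node 30→31  ** P5@[28:33]
i=34 'c': node 31→19 (via fail)
i=35 'd': node 19→20  ** P3@[34:35]
i=36 'b': node 20→1 (via fail)
i=37 'c': node 1→27
i=38 'c': node 27→28
i=39 'a': node 28→29
i=40 'b': node 29→30
i=41 'e': node 30→31  ** P5@[36:41]
i=42 'b': node 31→1 (via fail)
i=43 'c': node 1→27
i=44 'c': node 27→28
i=45 'a': node 28→29
i=46 'b': node 29→30
i=47 'e': node 30→31  ** P5@[42:47]
i=48 'e': node 31→8 (via fail)
i=49 'e': node 8→9
i=50 'e': node 9→9 (via fail)
i=51 'c': node 9→10
i=52 'a': node 10→11
i=53 'd': node 11→12  ** P1@[48:53]
i=54 'd': node 12→14 (via fail)
i=55 'b': node 14→1 (via fail)
i=56 'e': node 1→32
i=57 'a': node 32→21 (via fail)
i=58 'a': node 21→22
i=59 'a': node 22→23
i=60 'd': node 23→24
i=61 'e': node 24→25
i=62 'a': node 25→26  ** P4@[57:62]
i=63 'c': node 26→19 (via fail)
i=64 'd': node 19→20  ** P3@[63:64]
i=65 'b': node 20→1 (via fail)
i=66 'c': node 1→27
i=67 'c': node 27→28
i=68 'a': node 28→29
i=69 'b': node 29→30
i=70 'e': node 30→31  ** P5@[65:70]
i=71 'd': node 31→33 (via fail)  ** P6@[69:71]
i=72 'c': node 33→19 (via fail)

Result: [[6,1],[10,6],[20,3],[27,5],[33,5],[35,3],[41,5],[47,5],[53,1],[62,4],[64,3],[70,5],[71,6]]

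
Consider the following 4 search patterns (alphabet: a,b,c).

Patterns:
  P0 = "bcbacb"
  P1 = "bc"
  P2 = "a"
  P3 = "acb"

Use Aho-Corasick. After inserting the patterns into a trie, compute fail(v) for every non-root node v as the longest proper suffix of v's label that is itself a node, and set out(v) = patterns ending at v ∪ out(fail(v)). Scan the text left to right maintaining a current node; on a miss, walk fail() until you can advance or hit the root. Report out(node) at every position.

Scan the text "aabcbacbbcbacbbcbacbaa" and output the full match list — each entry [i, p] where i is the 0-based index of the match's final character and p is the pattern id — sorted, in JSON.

Build automaton:
Trie (insert patterns):
  n0 'ε': a→7 b→1
  n1 'b': c→2
  n2 'bc': b→3  ←P1
  n3 'bcb': a→4
  n4 'bcba': c→5
  n5 'bcbac': b→6
  n6 'bcbacb': ·  ←P0
  n7 'a': c→8  ←P2
  n8 'ac': b→9
  n9 'acb': ·  ←P3

Failure links (BFS by depth):
  fail(1) 'b': from fail(0)=0 chase 'b': 0 ⇒ 0;  out=∅∪out(0)=∅
  fail(7) 'a': from fail(0)=0 chase 'a': 0 ⇒ 0;  out={2}∪out(0)={2}
  fail(2) 'bc': from fail(1)=0 chase 'c': 0 ⇒ 0;  out={1}∪out(0)={1}
  fail(8) 'ac': from fail(7)=0 chase 'c': 0 ⇒ 0;  out=∅∪out(0)=∅
  fail(3) 'bcb': from fail(2)=0 chase 'b': 0 ⇒ 1;  out=∅∪out(1)=∅
  fail(9) 'acb': from fail(8)=0 chase 'b': 0 ⇒ 1;  out={3}∪out(1)={3}
  fail(4) 'bcba': from fail(3)=1 chase 'a': 1→0 ⇒ 7;  out=∅∪out(7)={2}
  fail(5) 'bcbac': from fail(4)=7 chase 'c': 7 ⇒ 8;  out=∅∪out(8)=∅
  fail(6) 'bcbacb': from fail(5)=8 chase 'b': 8 ⇒ 9;  out={0}∪out(9)={0,3}

Text stream:
[0] read 'a'  n0⇒n7  ** P2@[0:0]
[1] read 'a'  n7⇒n7 (fail-walked)  ** P2@[1:1]
[2] read 'b'  n7⇒n1 (fail-walked)
[3] read 'c'  n1⇒n2  ** P1@[2:3]
[4] read 'b'  n2⇒n3
[5] read 'a'  n3⇒n4  ** P2@[5:5]
[6] read 'c'  n4⇒n5
[7] read 'b'  n5⇒n6  ** P0@[2:7],P3@[5:7]
[8] read 'b'  n6⇒n1 (fail-walked)
[9] read 'c'  n1⇒n2  ** P1@[8:9]
[10] read 'b'  n2⇒n3
[11] read 'a'  n3⇒n4  ** P2@[11:11]
[12] read 'c'  n4⇒n5
[13] read 'b'  n5⇒n6  ** P0@[8:13],P3@[11:13]
[14] read 'b'  n6⇒n1 (fail-walked)
[15] read 'c'  n1⇒n2  ** P1@[14:15]
[16] read 'b'  n2⇒n3
[17] read 'a'  n3⇒n4  ** P2@[17:17]
[18] read 'c'  n4⇒n5
[19] read 'b'  n5⇒n6  ** P0@[14:19],P3@[17:19]
[20] read 'a'  n6⇒n7 (fail-walked)  ** P2@[20:20]
[21] read 'a'  n7⇒n7 (fail-walked)  ** P2@[21:21]

Result: [[0,2],[1,2],[3,1],[5,2],[7,0],[7,3],[9,1],[11,2],[13,0],[13,3],[15,1],[17,2],[19,0],[19,3],[20,2],[21,2]]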